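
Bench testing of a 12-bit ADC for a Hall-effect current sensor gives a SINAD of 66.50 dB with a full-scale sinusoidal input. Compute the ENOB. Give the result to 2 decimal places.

10.75 bits

(66.50 − 1.76) / 6.02 = 64.74/6.02 = 10.7542 effective bits.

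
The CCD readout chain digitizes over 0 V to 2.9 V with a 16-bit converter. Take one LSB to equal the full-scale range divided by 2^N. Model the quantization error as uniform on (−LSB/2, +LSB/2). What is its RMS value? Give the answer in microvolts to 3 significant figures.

12.8 µV

Span = 2.9 V.
One LSB is 2.9 V / 65536 = 44.250 µV.
RMS of a uniform error over width LSB is LSB/√12 = 12.8 µV.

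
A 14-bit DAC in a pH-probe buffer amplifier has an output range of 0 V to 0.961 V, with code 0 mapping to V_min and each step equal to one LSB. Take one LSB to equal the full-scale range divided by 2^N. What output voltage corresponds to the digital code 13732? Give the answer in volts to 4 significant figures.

0.8054 V

Range is 0.961 V. LSB = 0.961 V / 2^14.
V_out = V_min + code × LSB = 0 V + 13732 × 0.961 V / 16384
      = 0 V + 0.805448 V = 0.805448 V.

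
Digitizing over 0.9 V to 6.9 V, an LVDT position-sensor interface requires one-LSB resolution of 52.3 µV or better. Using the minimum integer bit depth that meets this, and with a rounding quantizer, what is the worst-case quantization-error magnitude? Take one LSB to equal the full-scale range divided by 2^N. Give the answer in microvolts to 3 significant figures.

22.9 µV

Full-scale range = 6.9 V − (0.9 V) = 6 V.
Need 2^N ≥ 6 V / 52.3 µV = 114700 → N_min = 17.
Step size = 6/131072 V = 45.776 µV.
Max error for round-to-nearest is LSB/2 = 22.9 µV.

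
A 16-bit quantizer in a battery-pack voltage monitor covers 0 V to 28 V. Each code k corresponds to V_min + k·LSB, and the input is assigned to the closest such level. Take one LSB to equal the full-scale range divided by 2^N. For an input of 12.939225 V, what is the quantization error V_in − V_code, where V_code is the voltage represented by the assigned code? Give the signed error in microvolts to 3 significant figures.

+77.1 µV

Full-scale range = 28 V. LSB = 28 V / 2^16 ≈ 427.2 µV.
Position in LSBs: (12.939225 − (0)) × 65536/28 = 30285.1803; rounding gives k = 30285.
V_code = V_min + k × range/2^16 = 0 + 30285 × 28/65536 = 12.939147949 V.
V_in − V_code = 12.939225 − (12.939147949) = +77.1 µV.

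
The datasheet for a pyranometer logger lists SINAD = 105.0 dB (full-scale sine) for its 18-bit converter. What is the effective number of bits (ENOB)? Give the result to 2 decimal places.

(105.0 − 1.76) / 6.02 = 103.24/6.02 = 17.1495 effective bits.

17.15 bits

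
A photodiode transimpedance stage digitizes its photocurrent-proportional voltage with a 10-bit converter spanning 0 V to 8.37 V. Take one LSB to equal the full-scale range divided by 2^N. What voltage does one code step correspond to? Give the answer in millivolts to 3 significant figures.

Range is 8.37 V.
2^10 = 1024 levels.
One LSB is 8.37 V / 1024 = 8.17 mV.

8.17 mV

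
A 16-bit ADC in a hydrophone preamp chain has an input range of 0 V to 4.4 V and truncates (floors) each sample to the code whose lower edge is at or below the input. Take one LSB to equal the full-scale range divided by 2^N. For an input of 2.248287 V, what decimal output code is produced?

33487

V_FS = 4.4 V. LSB = 4.4 V / 2^16 ≈ 67.14 µV.
(V_in − V_min) × 2^16/range = (2.248287 − (0)) × 65536/4.4 = 33487.213.
Floor → code = 33487.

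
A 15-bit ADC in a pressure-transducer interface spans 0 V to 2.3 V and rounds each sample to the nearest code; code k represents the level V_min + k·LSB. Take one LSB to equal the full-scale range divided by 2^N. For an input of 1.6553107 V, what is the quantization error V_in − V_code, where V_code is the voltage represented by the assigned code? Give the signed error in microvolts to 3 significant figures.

V_FS = 2.3 V. LSB = 2.3 V / 2^15 ≈ 70.19 µV.
Position in LSBs: (1.6553107 − (0)) × 32768/2.3 = 23583.1396; rounding gives k = 23583.
V_code = V_min + k × range/2^15 = 0 + 23583 × 2.3/32768 = 1.6553009033 V.
Error = V_in − V_code = 1.6553107 − (1.6553009033) = +9.80 µV.

+9.80 µV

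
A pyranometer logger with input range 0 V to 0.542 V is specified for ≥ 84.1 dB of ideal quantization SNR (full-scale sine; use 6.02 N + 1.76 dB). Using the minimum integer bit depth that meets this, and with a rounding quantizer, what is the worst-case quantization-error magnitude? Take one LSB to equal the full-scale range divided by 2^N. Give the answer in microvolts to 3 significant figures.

16.5 µV

Range is 0.542 V.
N ≥ (84.1 − 1.76)/6.02 = 13.678 → N_min = 14.
LSB = 0.542 V / 2^14 = 33.081 µV.
|e|_max = LSB/2 = 16.5 µV.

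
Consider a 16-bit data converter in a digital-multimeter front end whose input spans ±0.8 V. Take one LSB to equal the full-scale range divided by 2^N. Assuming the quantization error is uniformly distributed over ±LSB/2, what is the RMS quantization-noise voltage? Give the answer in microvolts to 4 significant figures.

7.048 µV

Range = 0.8 − (-0.8) = 1.6 V.
LSB = 1.6 V / 2^16 = 24.4141 µV.
RMS of a uniform error over width LSB is LSB/√12 = 7.048 µV.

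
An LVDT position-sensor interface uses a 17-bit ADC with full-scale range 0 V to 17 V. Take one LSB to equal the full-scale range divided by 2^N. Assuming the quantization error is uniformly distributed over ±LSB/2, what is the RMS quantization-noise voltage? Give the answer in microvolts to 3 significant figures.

Range is 17 V.
One LSB is 17 V / 131072 = 129.70 µV.
V_rms = LSB/√12 = 129.70 µV / √12 = 37.4 µV.

37.4 µV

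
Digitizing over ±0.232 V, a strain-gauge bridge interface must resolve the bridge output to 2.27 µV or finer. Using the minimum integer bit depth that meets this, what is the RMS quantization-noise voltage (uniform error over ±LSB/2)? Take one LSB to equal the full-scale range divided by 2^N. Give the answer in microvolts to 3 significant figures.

Full-scale range = 0.232 V − (-0.232 V) = 0.464 V.
0.464 V / 2.27 µV = 204400. Since 2^17 = 131072 and 2^18 = 262144, N = 18.
One LSB is 0.464 V / 262144 = 1.7700 µV.
V_rms = LSB/√12 = 0.511 µV.

0.511 µV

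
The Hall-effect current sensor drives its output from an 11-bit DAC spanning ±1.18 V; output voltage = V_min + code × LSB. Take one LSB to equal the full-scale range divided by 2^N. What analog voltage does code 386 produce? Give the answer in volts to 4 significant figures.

The full-scale span is 1.18 − (-1.18) = 2.36 V. LSB = 2.36 V / 2^11.
Output = V_min + (386/2048) × range = -1.18 + 0.188477 × 2.36 V
      = -1.18 V + 0.444805 V = -0.735195 V.

-0.7352 V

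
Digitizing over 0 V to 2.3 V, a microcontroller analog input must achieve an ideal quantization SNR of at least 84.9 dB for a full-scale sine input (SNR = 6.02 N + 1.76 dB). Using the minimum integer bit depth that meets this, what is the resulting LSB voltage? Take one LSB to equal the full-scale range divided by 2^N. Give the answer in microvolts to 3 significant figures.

140 µV

V_FS = 2.3 V.
N ≥ (84.9 − 1.76)/6.02 = 13.811 → N_min = 14.
Step size = 2.3/16384 V = 140 µV.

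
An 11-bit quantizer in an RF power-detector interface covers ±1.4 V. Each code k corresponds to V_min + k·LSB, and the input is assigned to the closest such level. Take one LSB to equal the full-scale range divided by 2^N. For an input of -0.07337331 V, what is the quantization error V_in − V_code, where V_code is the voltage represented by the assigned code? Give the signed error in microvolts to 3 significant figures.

+455 µV

Span: 1.4 V − (-1.4 V) = 2.8 V. LSB = 2.8 V / 2^11 ≈ 1.367 mV.
(V_in − V_min)/LSB = (-0.07337331 − (-1.4)) × 2048/2.8 = 970.3327 → nearest code k = 970.
V_code = V_min + k × range/2^11 = -1.4 + 970 × 2.8/2048 = -0.07382812500 V.
e = -0.07337331 − (-0.07382812500) = +455 µV.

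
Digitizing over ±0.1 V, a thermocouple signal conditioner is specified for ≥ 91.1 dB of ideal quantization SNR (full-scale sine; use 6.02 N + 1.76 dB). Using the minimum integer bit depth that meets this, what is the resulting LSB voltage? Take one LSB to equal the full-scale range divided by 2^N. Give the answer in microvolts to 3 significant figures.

Full-scale range = 0.1 V − (-0.1 V) = 0.2 V.
6.02 N + 1.76 ≥ 91.1 gives N ≥ 14.841, so the minimum integer is 15.
One LSB is 0.2 V / 32768 = 6.10 µV.

6.10 µV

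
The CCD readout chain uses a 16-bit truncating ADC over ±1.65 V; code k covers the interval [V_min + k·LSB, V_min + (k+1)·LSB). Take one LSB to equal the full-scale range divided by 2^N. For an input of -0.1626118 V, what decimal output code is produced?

29538

Range = 1.65 − (-1.65) = 3.3 V. LSB = 3.3 V / 2^16 ≈ 50.35 µV.
V_in − V_min = -0.1626118 − (-1.65) = 1.4873882 V.
Divide by LSB: 1.4873882 × 65536/3.3 = 29538.6282.
Truncating gives code 29538.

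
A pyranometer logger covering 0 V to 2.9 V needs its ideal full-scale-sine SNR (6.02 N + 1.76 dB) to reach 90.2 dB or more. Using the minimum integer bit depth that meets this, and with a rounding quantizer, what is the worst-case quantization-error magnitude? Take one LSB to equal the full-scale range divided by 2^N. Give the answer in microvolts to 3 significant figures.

Full-scale range = 2.9 V.
6.02 N + 1.76 ≥ 90.2 gives N ≥ 14.691, so the minimum integer is 15.
One LSB is 2.9 V / 32768 = 88.501 µV.
|e|_max = LSB/2 = 44.3 µV.

44.3 µV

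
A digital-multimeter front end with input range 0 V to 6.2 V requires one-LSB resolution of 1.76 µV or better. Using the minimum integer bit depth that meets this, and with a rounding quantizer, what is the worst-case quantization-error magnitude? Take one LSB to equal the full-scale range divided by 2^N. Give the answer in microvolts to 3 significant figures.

Full-scale range = 6.2 V.
Required number of levels: 6.2/1.76 µV = 3.5227e6; smallest N with 2^N ≥ that is 22.
One LSB is 6.2 V / 4194304 = 1.4782 µV.
Half an LSB is 0.739 µV.

0.739 µV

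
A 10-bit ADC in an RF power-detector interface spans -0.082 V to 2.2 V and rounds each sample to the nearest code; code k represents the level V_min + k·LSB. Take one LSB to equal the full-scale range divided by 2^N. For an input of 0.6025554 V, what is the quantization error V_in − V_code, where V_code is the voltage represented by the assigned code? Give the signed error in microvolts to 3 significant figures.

The full-scale span is 2.2 − (-0.082) = 2.282 V. LSB = 2.282 V / 2^10 ≈ 2.229 mV.
(0.6025554 − (-0.082)) / LSB = 0.6845554 × 1024/2.282 = 307.1800. Nearest integer: k = 307.
Reconstructed level: -0.082 + 307 × 2.282/1024 V = 0.6021542969 V.
Error = V_in − V_code = 0.6025554 − (0.6021542969) = +401 µV.

+401 µV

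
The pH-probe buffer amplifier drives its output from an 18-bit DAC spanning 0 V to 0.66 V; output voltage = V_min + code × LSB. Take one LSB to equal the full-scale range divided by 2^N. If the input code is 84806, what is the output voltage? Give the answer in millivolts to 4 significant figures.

Range is 0.66 V. LSB = 0.66 V / 2^18.
V_out = V_min + code × LSB = 0 V + 84806 × 0.66 V / 262144
      = 0 + 0.213516 = 0.213516 V.

213.5 mV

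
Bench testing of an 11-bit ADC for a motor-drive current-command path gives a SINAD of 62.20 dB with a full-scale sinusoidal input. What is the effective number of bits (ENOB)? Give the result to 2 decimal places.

10.04 bits

ENOB = (62.20 − 1.76)/6.02 = 10.0399 bits.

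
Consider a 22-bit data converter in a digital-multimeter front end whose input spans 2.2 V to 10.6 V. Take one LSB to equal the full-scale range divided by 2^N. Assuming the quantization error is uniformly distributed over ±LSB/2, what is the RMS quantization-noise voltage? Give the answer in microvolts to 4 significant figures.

Span: 10.6 V − (2.2 V) = 8.4 V.
LSB = 8.4 V ÷ 2^22 = 8.4/4194304 V = 2.00272 µV.
For a uniform distribution on [−LSB/2, +LSB/2], V_rms = LSB/√12 = 2.00272 µV/3.4641 = 0.5781 µV.

0.5781 µV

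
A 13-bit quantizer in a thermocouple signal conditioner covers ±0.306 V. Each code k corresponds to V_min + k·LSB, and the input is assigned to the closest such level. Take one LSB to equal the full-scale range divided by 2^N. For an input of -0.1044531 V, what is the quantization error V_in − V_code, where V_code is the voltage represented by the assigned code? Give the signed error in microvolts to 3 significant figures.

Span: 0.306 V − (-0.306 V) = 0.612 V. LSB = 0.612 V / 2^13 ≈ 74.71 µV.
Position in LSBs: (-0.1044531 − (-0.306)) × 8192/0.612 = 2697.8304; rounding gives k = 2698.
Reconstructed level: -0.306 + 2698 × 0.612/8192 V = -0.1044404297 V.
Error = V_in − V_code = -0.1044531 − (-0.1044404297) = −12.7 µV.

−12.7 µV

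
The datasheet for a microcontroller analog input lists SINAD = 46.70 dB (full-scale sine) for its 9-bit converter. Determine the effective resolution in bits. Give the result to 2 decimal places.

ENOB = (SINAD − 1.76) / 6.02 = (46.70 − 1.76) / 6.02 = 44.94 / 6.02 = 7.4651.

7.47 bits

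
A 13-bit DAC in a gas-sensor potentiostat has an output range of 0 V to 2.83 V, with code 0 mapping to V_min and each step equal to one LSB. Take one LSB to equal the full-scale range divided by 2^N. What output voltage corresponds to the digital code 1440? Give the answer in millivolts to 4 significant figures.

Span = 2.83 V. LSB = 2.83 V / 2^13.
Output = V_min + (1440/8192) × range = 0 + 0.175781 × 2.83 V
      = 0 + 0.497461 = 0.497461 V.

497.5 mV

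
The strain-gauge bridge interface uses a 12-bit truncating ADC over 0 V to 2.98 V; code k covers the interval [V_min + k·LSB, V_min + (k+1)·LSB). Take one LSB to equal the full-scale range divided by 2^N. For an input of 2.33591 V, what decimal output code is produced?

3210

Range is 2.98 V. LSB = 2.98 V / 2^12 ≈ 0.7275 mV.
V_in − V_min = 2.33591 − (0) = 2.33591 V.
Divide by LSB: 2.33591 × 4096/2.98 = 3210.7005.
Truncating gives code 3210.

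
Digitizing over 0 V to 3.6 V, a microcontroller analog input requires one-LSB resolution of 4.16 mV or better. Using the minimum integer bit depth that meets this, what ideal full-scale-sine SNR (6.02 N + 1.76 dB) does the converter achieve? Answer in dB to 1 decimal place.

62.0 dB

Full-scale range = 3.6 V.
3.6 V / 4.16 mV = 865.4. Since 2^9 = 512 and 2^10 = 1024, N = 10.
SNR = 6.02 × 10 + 1.76 = 61.96 dB.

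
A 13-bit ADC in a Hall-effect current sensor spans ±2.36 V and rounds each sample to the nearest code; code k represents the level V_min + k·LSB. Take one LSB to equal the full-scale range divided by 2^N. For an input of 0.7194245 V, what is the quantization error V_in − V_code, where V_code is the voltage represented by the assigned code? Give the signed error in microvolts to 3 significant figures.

−214 µV

The full-scale span is 2.36 − (-2.36) = 4.72 V. LSB = 4.72 V / 2^13 ≈ 0.5762 mV.
(0.7194245 − (-2.36)) / LSB = 3.0794245 × 8192/4.72 = 5344.6283. Nearest integer: k = 5345.
Reconstructed level: -2.36 + 5345 × 4.72/8192 V = 0.7196386719 V.
Error = V_in − V_code = 0.7194245 − (0.7196386719) = −214 µV.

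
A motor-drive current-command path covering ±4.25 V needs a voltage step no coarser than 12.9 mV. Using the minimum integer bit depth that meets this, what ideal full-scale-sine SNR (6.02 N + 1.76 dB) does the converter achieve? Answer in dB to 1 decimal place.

62.0 dB

Full-scale range = 4.25 V − (-4.25 V) = 8.5 V.
8.5 V / 12.9 mV = 658.9. Since 2^9 = 512 and 2^10 = 1024, N = 10.
6.02(10) + 1.76 = 61.96 dB.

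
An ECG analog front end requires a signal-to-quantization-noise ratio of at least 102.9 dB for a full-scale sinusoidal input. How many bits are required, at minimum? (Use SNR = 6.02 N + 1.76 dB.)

17 bits

Required N = ⌈(102.9 − 1.76)/6.02⌉ = ⌈16.801⌉ = 17.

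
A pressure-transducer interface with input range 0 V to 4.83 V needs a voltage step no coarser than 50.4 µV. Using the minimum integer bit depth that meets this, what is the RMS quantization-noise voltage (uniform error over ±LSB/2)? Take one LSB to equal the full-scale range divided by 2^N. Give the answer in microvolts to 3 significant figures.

Span = 4.83 V.
Required number of levels: 4.83/50.4 µV = 95833; smallest N with 2^N ≥ that is 17.
Step size = 4.83/131072 V = 36.850 µV.
V_rms = LSB/√12 = 10.6 µV.

10.6 µV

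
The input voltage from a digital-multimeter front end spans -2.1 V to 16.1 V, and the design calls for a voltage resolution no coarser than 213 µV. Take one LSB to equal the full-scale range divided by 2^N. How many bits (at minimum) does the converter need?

Full-scale range = 16.1 V − (-2.1 V) = 18.2 V.
Levels needed ≥ 18.2/213 µV = 85450. 2^17 = 131072 suffices, so N_min = 17.

17 bits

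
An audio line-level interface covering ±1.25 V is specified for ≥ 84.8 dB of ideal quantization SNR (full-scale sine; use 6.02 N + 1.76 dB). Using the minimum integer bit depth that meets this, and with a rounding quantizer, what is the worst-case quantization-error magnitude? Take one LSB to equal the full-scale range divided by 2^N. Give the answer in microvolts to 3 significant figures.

Full-scale range = 1.25 V − (-1.25 V) = 2.5 V.
Solving 6.02 N ≥ 84.8 − 1.76: N ≥ 13.794. Round up → N = 14.
Step size = 2.5/16384 V = 152.59 µV.
Max error for round-to-nearest is LSB/2 = 76.3 µV.

76.3 µV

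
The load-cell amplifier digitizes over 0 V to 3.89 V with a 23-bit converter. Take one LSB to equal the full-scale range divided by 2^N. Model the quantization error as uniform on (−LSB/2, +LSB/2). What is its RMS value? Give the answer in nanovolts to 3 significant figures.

134 nV

Span = 3.89 V.
Step size = 3.89/8388608 V = 463.72 nV.
For a uniform distribution on [−LSB/2, +LSB/2], V_rms = LSB/√12 = 463.72 nV/3.4641 = 134 nV.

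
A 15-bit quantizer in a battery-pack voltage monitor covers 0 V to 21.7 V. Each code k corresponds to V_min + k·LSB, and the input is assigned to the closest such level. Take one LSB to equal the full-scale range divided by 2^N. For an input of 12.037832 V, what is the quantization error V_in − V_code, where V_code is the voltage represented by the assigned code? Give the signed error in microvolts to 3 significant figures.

−211 µV

Span = 21.7 V. LSB = 21.7 V / 2^15 ≈ 0.6622 mV.
(V_in − V_min)/LSB = (12.037832 − (0)) × 32768/21.7 = 18177.6811 → nearest code k = 18178.
Reconstructed level: 0 + 18178 × 21.7/32768 V = 12.038043213 V.
Error = V_in − V_code = 12.037832 − (12.038043213) = −211 µV.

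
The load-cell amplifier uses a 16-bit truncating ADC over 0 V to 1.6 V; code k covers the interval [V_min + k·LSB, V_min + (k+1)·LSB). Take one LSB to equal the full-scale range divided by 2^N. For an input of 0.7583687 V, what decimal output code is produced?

31062

Range is 1.6 V. LSB = 1.6 V / 2^16 ≈ 24.41 µV.
code = ⌊(V_in − V_min)/LSB⌋ = ⌊(V_in − V_min) × 2^16 / range⌋
     = ⌊(0.7583687 − (0)) × 65536 / 1.6⌋ = ⌊0.7583687 × 65536/1.6⌋
     = ⌊31062.782⌋ = 31062.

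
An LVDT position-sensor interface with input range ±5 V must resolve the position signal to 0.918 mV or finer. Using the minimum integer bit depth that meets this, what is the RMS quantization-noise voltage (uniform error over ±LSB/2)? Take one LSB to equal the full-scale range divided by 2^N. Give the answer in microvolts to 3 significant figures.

176 µV

Span: 5 V − (-5 V) = 10 V.
10 V / 0.918 mV = 10890. Since 2^13 = 8192 and 2^14 = 16384, N = 14.
LSB = 10 V / 2^14 = 0.61035 mV.
σ_q = LSB/√12 = 0.61035 mV/3.4641 = 176 µV.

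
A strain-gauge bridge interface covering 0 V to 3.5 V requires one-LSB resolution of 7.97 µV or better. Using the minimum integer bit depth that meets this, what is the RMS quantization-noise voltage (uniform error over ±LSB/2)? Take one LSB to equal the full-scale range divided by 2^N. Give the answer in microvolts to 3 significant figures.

Span = 3.5 V.
Levels needed ≥ 3.5/7.97 µV = 439100. 2^19 = 524288 suffices, so N_min = 19.
LSB = 3.5 V ÷ 2^19 = 3.5/524288 V = 6.6757 µV.
RMS noise = LSB/√12 = 1.93 µV.

1.93 µV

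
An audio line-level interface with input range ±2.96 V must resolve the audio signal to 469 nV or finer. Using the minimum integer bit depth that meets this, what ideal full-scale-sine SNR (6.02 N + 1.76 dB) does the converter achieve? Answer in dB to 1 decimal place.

146.2 dB

Range = 2.96 − (-2.96) = 5.92 V.
Levels needed ≥ 5.92/469 nV = 1.262e7. 2^24 = 16777216 suffices, so N_min = 24.
Ideal SNR at N = 24: 6.02·24 + 1.76 = 146.2 dB.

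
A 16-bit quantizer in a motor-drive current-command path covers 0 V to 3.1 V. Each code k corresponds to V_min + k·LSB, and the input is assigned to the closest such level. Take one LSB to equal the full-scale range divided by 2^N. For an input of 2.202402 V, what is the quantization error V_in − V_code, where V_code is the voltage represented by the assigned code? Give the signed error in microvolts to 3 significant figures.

Span = 3.1 V. LSB = 3.1 V / 2^16 ≈ 47.30 µV.
(2.202402 − (0)) / LSB = 2.202402 × 65536/3.1 = 46560.1992. Nearest integer: k = 46560.
V_code = 0 + (46560/65536) × 3.1 = 2.2023925781 V.
Error = V_in − V_code = 2.202402 − (2.2023925781) = +9.42 µV.

+9.42 µV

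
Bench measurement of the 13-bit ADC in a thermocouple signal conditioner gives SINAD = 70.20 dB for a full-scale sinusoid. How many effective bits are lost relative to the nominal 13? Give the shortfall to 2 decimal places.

N_eff = (70.20 − 1.76)/6.02 = 11.3688 bits.
13 − 11.3688 = 1.63 bits below nominal.

1.63 bits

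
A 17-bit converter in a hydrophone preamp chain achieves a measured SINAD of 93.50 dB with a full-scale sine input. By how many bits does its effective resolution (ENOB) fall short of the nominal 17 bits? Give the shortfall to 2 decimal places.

1.76 bits

N_eff = (93.50 − 1.76)/6.02 = 15.2392 bits.
17 − 15.2392 = 1.76 bits below nominal.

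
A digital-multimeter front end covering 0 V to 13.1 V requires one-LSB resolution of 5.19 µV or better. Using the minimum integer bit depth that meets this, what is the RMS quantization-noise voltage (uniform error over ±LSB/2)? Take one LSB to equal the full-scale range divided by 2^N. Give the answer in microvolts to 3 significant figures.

0.902 µV

Range is 13.1 V.
Levels needed ≥ 13.1/5.19 µV = 2.524e6. 2^22 = 4194304 suffices, so N_min = 22.
LSB = 13.1 V ÷ 2^22 = 13.1/4194304 V = 3.1233 µV.
RMS noise = LSB/√12 = 0.902 µV.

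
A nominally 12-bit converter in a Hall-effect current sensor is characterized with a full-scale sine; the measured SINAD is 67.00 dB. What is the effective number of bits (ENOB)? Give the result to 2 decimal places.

10.84 bits

(67.00 − 1.76) / 6.02 = 65.24/6.02 = 10.8372 effective bits.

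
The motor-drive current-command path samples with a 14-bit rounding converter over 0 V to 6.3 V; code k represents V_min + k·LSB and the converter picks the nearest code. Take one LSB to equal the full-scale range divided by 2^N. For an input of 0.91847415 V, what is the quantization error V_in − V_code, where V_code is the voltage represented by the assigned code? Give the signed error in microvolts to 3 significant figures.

−148 µV

Full-scale range = 6.3 V. LSB = 6.3 V / 2^14 ≈ 384.5 µV.
Position in LSBs: (0.91847415 − (0)) × 16384/6.3 = 2388.6159; rounding gives k = 2389.
Reconstructed level: 0 + 2389 × 6.3/16384 V = 0.91862182617 V.
V_in − V_code = 0.91847415 − (0.91862182617) = −148 µV.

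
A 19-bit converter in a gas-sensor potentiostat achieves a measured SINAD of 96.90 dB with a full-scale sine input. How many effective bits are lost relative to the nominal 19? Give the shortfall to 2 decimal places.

ENOB = (SINAD − 1.76)/6.02 = (96.90 − 1.76)/6.02 = 15.8040 bits.
Shortfall = 19 − 15.8040 = 3.1960 bits.

3.20 bits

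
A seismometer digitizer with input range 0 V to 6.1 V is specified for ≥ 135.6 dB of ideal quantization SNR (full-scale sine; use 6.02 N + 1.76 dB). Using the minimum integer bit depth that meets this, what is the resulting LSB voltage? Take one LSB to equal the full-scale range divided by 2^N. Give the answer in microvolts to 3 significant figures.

Full-scale range = 6.1 V.
N ≥ (135.6 − 1.76)/6.02 = 22.233 → N_min = 23.
Step size = 6.1/8388608 V = 0.727 µV.

0.727 µV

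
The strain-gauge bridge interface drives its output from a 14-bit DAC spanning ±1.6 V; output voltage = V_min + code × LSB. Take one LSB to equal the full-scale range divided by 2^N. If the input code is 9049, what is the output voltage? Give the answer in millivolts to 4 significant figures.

167.4 mV

Range = 1.6 − (-1.6) = 3.2 V. LSB = 3.2 V / 2^14.
V_out = -1.6 + 9049 × (3.2/16384) V
      = -1.6 + 1.76738 = 0.167383 V.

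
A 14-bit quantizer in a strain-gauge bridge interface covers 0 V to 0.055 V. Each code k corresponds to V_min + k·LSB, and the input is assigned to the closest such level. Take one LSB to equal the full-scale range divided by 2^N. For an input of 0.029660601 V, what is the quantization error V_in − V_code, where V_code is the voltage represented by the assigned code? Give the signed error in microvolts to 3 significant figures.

Full-scale range = 0.055 V. LSB = 0.055 V / 2^14 ≈ 3.357 µV.
(0.029660601 − (0)) / LSB = 0.029660601 × 16384/0.055 = 8835.6234. Nearest integer: k = 8836.
V_code = V_min + k × range/2^14 = 0 + 8836 × 0.055/16384 = 0.029661865234 V.
e = 0.029660601 − (0.029661865234) = −1.26 µV.

−1.26 µV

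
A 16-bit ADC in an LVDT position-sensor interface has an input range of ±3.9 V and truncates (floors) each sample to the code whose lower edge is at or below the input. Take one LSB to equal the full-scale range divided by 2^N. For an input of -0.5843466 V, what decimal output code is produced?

27858

Full-scale range = 3.9 V − (-3.9 V) = 7.8 V. LSB = 7.8 V / 2^16 ≈ 119.0 µV.
code = ⌊(V_in − V_min)/LSB⌋ = ⌊(V_in − V_min) × 2^16 / range⌋
     = ⌊(-0.5843466 − (-3.9)) × 65536 / 7.8⌋ = ⌊3.3156534 × 65536/7.8⌋
     = ⌊27858.290⌋ = 27858.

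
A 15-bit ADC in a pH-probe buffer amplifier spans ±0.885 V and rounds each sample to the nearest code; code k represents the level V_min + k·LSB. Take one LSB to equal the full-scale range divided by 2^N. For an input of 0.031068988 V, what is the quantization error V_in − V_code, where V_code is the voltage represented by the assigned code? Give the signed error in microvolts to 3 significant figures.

Range = 0.885 − (-0.885) = 1.77 V. LSB = 1.77 V / 2^15 ≈ 54.02 µV.
(0.031068988 − (-0.885)) / LSB = 0.916068988 × 32768/1.77 = 16959.1800. Nearest integer: k = 16959.
Reconstructed level: -0.885 + 16959 × 1.77/32768 V = 0.031059265137 V.
Error = V_in − V_code = 0.031068988 − (0.031059265137) = +9.72 µV.

+9.72 µV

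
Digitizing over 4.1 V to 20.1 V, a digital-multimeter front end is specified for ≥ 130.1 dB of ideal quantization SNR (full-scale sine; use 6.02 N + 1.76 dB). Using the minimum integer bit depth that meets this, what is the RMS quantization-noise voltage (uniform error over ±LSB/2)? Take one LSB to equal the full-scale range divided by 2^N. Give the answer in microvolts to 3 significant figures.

Full-scale range = 20.1 V − (4.1 V) = 16 V.
Solving 6.02 N ≥ 130.1 − 1.76: N ≥ 21.319. Round up → N = 22.
Step size = 16/4194304 V = 3.8147 µV.
σ_q = LSB/√12 = 3.8147 µV/3.4641 = 1.10 µV.

1.10 µV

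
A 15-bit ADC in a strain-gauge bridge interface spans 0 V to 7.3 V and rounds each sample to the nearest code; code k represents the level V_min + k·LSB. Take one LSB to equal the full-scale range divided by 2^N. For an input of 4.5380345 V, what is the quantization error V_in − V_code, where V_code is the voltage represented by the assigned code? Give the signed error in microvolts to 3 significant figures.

Range is 7.3 V. LSB = 7.3 V / 2^15 ≈ 222.8 µV.
(4.5380345 − (0)) / LSB = 4.5380345 × 32768/7.3 = 20370.1801. Nearest integer: k = 20370.
V_code = 0 + (20370/32768) × 7.3 = 4.5379943848 V.
V_in − V_code = 4.5380345 − (4.5379943848) = +40.1 µV.

+40.1 µV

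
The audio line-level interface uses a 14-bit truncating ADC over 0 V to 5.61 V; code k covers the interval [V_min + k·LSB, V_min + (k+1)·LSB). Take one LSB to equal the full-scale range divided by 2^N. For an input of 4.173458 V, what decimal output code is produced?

Range is 5.61 V. LSB = 5.61 V / 2^14 ≈ 342.4 µV.
(V_in − V_min) × 2^14/range = (4.173458 − (0)) × 16384/5.61 = 12188.580.
Floor → code = 12188.

12188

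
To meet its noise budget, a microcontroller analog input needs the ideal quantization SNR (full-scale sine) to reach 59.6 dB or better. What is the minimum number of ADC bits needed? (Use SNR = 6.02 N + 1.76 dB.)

N ≥ (59.6 − 1.76)/6.02 = 9.608 → N_min = 10.

10 bits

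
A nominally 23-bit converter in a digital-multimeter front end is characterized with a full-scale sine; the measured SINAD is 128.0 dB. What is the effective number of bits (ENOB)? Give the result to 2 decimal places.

Inverting SNR = 6.02 N + 1.76: N_eff = (128.0 − 1.76)/6.02 = 20.9701.

20.97 bits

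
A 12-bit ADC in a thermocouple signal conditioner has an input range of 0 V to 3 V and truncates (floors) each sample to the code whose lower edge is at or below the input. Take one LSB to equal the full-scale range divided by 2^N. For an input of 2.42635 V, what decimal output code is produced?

Range is 3 V. LSB = 3 V / 2^12 ≈ 0.7324 mV.
(V_in − V_min) × 2^12/range = (2.42635 − (0)) × 4096/3 = 3312.777.
Floor → code = 3312.

3312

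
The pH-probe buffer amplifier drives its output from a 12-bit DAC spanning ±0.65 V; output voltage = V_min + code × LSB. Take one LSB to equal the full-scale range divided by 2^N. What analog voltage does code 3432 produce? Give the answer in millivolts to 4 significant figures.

439.3 mV

Full-scale range = 0.65 V − (-0.65 V) = 1.3 V. LSB = 1.3 V / 2^12.
V_out = V_min + code × LSB = -0.65 V + 3432 × 1.3 V / 4096
      = -0.65 + 1.08926 = 0.439258 V.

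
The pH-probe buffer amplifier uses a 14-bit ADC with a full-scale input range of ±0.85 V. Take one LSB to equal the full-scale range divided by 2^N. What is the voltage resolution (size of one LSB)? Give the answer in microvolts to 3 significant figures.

Range = 0.85 − (-0.85) = 1.7 V.
Number of codes = 2^14 = 16384.
Step size = 1.7/16384 V = 104 µV.

104 µV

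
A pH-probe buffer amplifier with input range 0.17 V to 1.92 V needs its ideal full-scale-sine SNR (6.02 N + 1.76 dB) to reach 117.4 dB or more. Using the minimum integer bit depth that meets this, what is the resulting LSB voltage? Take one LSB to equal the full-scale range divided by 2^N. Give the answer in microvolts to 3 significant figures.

Range = 1.92 − (0.17) = 1.75 V.
Solving 6.02 N ≥ 117.4 − 1.76: N ≥ 19.209. Round up → N = 20.
LSB = 1.75 V / 2^20 = 1.67 µV.

1.67 µV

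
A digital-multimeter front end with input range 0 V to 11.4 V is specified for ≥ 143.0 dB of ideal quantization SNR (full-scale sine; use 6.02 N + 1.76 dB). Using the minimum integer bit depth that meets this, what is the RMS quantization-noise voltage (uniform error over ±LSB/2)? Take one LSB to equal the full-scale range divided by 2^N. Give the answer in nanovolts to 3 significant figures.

196 nV

V_FS = 11.4 V.
6.02 N + 1.76 ≥ 143.0 gives N ≥ 23.462, so the minimum integer is 24.
One LSB is 11.4 V / 16777216 = 0.67949 µV.
RMS noise = LSB/√12 = 196 nV.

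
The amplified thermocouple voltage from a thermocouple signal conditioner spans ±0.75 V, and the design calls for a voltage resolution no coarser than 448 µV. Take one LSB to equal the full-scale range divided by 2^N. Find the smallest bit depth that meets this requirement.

Full-scale range = 0.75 V − (-0.75 V) = 1.5 V.
Required number of levels: 1.5/448 µV = 3348.2; smallest N with 2^N ≥ that is 12.

12 bits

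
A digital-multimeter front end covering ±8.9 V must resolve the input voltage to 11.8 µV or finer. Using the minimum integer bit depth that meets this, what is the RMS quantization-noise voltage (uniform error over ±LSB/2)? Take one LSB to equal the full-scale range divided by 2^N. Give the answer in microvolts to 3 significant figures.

The full-scale span is 8.9 − (-8.9) = 17.8 V.
Need 2^N ≥ 17.8 V / 11.8 µV = 1.508e6 → N_min = 21.
LSB = 17.8 V / 2^21 = 8.4877 µV.
σ_q = LSB/√12 = 8.4877 µV/3.4641 = 2.45 µV.

2.45 µV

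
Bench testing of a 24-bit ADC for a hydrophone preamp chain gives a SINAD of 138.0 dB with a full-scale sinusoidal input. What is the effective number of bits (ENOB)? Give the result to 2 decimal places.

22.63 bits

(138.0 − 1.76) / 6.02 = 136.24/6.02 = 22.6312 effective bits.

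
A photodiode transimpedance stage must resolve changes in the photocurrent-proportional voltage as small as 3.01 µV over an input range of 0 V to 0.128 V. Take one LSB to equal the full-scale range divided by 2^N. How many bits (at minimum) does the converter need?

16 bits

Span = 0.128 V.
Levels needed ≥ 0.128/3.01 µV = 42520. 2^16 = 65536 suffices, so N_min = 16.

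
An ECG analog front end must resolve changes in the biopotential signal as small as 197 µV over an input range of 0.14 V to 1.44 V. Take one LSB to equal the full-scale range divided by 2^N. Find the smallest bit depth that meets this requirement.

The full-scale span is 1.44 − (0.14) = 1.3 V.
Levels needed ≥ 1.3/197 µV = 6599. 2^13 = 8192 suffices, so N_min = 13.

13 bits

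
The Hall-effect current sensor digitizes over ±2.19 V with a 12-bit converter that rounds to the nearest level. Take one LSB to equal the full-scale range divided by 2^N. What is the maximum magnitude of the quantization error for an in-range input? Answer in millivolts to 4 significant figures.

Span: 2.19 V − (-2.19 V) = 4.38 V.
LSB = 4.38 V / 2^12 = 1.06934 mV.
Worst-case error for round-to-nearest is half an LSB: 0.5347 mV.

0.5347 mV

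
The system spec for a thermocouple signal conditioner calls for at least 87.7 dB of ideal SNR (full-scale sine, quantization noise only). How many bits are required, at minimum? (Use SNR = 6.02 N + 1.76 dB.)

15 bits

Required N = ⌈(87.7 − 1.76)/6.02⌉ = ⌈14.276⌉ = 15.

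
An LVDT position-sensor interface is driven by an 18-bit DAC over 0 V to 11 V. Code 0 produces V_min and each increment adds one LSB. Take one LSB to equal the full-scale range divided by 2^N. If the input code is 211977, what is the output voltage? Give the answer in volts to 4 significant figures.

8.895 V

Full-scale range = 11 V. LSB = 11 V / 2^18.
Output = V_min + (211977/262144) × range = 0 + 0.808628 × 11 V
      = 0 V + 8.89491 V = 8.89491 V.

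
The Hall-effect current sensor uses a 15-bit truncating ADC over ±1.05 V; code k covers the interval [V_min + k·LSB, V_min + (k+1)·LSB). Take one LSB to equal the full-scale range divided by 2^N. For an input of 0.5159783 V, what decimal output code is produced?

24435

Span: 1.05 V − (-1.05 V) = 2.1 V. LSB = 2.1 V / 2^15 ≈ 64.09 µV.
(V_in − V_min) × 2^15/range = (0.5159783 − (-1.05)) × 32768/2.1 = 24435.227.
Floor → code = 24435.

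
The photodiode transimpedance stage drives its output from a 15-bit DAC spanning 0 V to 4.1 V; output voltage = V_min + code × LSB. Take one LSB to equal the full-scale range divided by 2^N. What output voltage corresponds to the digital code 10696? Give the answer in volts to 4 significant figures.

1.338 V

Range is 4.1 V. LSB = 4.1 V / 2^15.
Output = V_min + (10696/32768) × range = 0 + 0.326416 × 4.1 V
      = 0 + 1.33831 = 1.33831 V.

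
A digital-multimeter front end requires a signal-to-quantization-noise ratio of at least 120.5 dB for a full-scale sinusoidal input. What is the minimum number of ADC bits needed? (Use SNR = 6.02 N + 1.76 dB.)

20 bits

Required N = ⌈(120.5 − 1.76)/6.02⌉ = ⌈19.724⌉ = 20.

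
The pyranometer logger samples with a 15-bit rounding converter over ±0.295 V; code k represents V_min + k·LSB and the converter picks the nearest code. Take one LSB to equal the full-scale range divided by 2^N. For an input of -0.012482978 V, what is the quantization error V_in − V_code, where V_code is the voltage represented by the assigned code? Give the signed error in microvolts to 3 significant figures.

Full-scale range = 0.295 V − (-0.295 V) = 0.59 V. LSB = 0.59 V / 2^15 ≈ 18.01 µV.
(-0.012482978 − (-0.295)) / LSB = 0.282517022 × 32768/0.59 = 15690.7081. Nearest integer: k = 15691.
V_code = -0.295 + (15691/32768) × 0.59 = -0.012477722168 V.
Error = V_in − V_code = -0.012482978 − (-0.012477722168) = −5.26 µV.

−5.26 µV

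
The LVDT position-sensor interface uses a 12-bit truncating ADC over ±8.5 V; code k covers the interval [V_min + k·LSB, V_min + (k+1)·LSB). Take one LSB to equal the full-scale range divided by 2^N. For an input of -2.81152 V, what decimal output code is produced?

1370

Span: 8.5 V − (-8.5 V) = 17 V. LSB = 17 V / 2^12 ≈ 4.150 mV.
(V_in − V_min) × 2^12/range = (-2.81152 − (-8.5)) × 4096/17 = 1370.589.
Floor → code = 1370.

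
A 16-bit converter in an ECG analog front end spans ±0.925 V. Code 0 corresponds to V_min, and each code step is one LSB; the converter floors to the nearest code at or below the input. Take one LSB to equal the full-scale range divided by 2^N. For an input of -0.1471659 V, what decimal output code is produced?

The full-scale span is 0.925 − (-0.925) = 1.85 V. LSB = 1.85 V / 2^16 ≈ 28.23 µV.
(V_in − V_min) × 2^16/range = (-0.1471659 − (-0.925)) × 65536/1.85 = 27554.668.
Floor → code = 27554.

27554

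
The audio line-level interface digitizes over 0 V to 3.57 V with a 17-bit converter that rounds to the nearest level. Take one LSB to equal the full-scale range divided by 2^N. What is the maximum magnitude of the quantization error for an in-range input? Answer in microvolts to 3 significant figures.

Span = 3.57 V.
LSB = 3.57 V / 2^17 = 27.237 µV.
Worst-case error for round-to-nearest is half an LSB: 13.6 µV.

13.6 µV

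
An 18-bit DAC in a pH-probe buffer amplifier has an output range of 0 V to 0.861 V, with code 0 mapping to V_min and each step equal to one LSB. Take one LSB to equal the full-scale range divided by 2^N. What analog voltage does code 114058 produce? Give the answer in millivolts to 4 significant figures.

374.6 mV

Span = 0.861 V. LSB = 0.861 V / 2^18.
Output = V_min + (114058/262144) × range = 0 + 0.435097 × 0.861 V
      = 0 + 0.374618 = 0.374618 V.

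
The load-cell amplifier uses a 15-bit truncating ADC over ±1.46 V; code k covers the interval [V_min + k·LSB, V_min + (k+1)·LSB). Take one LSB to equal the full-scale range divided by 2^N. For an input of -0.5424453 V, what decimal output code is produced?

Range = 1.46 − (-1.46) = 2.92 V. LSB = 2.92 V / 2^15 ≈ 89.11 µV.
code = ⌊(V_in − V_min)/LSB⌋ = ⌊(V_in − V_min) × 2^15 / range⌋
     = ⌊(-0.5424453 − (-1.46)) × 32768 / 2.92⌋ = ⌊0.9175547 × 32768/2.92⌋
     = ⌊10296.723⌋ = 10296.

10296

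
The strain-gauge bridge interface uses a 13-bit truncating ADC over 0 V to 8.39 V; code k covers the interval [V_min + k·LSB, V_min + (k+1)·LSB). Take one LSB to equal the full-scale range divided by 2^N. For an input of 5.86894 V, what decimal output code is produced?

Span = 8.39 V. LSB = 8.39 V / 2^13 ≈ 1.024 mV.
(V_in − V_min) × 2^13/range = (5.86894 − (0)) × 8192/8.39 = 5730.436.
Floor → code = 5730.

5730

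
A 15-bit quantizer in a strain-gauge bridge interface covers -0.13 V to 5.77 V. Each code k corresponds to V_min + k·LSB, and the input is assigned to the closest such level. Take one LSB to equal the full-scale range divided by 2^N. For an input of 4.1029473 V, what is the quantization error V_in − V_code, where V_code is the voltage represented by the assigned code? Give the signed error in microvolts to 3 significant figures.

+64.6 µV

The full-scale span is 5.77 − (-0.13) = 5.9 V. LSB = 5.9 V / 2^15 ≈ 180.1 µV.
(4.1029473 − (-0.13)) / LSB = 4.2329473 × 32768/5.9 = 23509.3588. Nearest integer: k = 23509.
V_code = V_min + k × range/2^15 = -0.13 + 23509 × 5.9/32768 = 4.1028826904 V.
Error = V_in − V_code = 4.1029473 − (4.1028826904) = +64.6 µV.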